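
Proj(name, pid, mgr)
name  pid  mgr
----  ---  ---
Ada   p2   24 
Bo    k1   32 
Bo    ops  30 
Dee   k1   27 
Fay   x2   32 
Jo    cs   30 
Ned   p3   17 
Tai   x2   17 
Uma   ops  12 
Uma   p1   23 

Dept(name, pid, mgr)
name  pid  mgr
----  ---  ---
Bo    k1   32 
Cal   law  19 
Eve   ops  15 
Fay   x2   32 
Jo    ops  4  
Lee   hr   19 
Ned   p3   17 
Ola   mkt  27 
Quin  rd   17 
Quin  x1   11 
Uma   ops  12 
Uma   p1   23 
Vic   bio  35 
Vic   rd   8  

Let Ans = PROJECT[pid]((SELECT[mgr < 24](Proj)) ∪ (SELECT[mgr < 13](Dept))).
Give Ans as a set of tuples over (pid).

{ops, p1, p3, rd, x1, x2}

Selection mgr < 24: {(Ned, p3, 17), (Tai, x2, 17), (Uma, ops, 12), (Uma, p1, 23)}
Selection mgr < 13: {(Jo, ops, 4), (Quin, x1, 11), (Uma, ops, 12), (Vic, rd, 8)}
Set union of the two operands is {(Jo, ops, 4), (Ned, p3, 17), (Quin, x1, 11), (Tai, x2, 17), (Uma, ops, 12), (Uma, p1, 23), (Vic, rd, 8)}.
Keep only column(s) pid (1 duplicate(s) eliminated): {ops, p1, p3, rd, x1, x2}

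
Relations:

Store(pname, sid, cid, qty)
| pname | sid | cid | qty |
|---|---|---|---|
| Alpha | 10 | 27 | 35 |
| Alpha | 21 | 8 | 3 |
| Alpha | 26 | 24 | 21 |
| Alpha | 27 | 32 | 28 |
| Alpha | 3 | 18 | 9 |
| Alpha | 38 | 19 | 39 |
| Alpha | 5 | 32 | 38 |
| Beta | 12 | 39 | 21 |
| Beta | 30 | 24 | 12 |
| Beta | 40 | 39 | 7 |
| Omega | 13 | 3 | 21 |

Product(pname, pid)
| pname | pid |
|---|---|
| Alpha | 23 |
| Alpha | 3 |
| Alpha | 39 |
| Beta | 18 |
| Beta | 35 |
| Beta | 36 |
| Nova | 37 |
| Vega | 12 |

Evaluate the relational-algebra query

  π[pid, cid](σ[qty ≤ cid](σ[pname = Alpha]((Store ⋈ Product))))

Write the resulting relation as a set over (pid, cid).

{(23, 18), (23, 24), (23, 32), (23, 8), (3, 18), (3, 24), (3, 32), (3, 8), (39, 18), (39, 24), (39, 32), (39, 8)}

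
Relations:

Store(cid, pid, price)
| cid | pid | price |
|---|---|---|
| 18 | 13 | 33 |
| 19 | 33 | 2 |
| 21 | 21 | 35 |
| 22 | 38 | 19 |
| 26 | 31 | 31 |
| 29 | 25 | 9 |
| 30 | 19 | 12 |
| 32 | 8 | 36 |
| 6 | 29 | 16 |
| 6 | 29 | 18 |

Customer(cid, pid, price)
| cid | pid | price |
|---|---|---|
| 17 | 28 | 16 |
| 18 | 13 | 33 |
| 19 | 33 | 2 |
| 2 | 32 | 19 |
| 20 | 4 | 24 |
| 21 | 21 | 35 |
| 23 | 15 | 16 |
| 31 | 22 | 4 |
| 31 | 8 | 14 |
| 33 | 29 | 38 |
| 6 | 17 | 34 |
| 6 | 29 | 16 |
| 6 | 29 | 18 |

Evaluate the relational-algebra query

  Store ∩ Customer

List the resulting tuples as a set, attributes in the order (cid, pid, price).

{(18, 13, 33), (19, 33, 2), (21, 21, 35), (6, 29, 16), (6, 29, 18)}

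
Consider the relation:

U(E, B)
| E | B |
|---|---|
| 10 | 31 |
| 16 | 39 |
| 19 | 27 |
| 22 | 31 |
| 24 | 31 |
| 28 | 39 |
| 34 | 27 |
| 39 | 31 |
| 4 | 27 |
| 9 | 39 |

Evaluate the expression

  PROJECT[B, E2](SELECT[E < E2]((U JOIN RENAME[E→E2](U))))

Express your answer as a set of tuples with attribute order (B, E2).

ρ[E→E2]: schema becomes (E2, B); tuples unchanged.
U ⋈ RENAME[E→E2](U) (natural join on B): {(10, 31, 10), (10, 31, 22), (10, 31, 24), (10, 31, 39), (16, 39, 16), (16, 39, 28), (16, 39, 9), (19, 27, 19), (19, 27, 34), (19, 27, 4), (22, 31, 10), (22, 31, 22), (22, 31, 24), (22, 31, 39), (24, 31, 10), (24, 31, 22), (24, 31, 24), (24, 31, 39), (28, 39, 16), (28, 39, 28), (28, 39, 9), (34, 27, 19), (34, 27, 34), (34, 27, 4), (39, 31, 10), (39, 31, 22), (39, 31, 24), (39, 31, 39), (4, 27, 19), (4, 27, 34), (4, 27, 4), (9, 39, 16), (9, 39, 28), (9, 39, 9)}
Selection E < E2: {(10, 31, 22), (10, 31, 24), (10, 31, 39), (16, 39, 28), (19, 27, 34), (22, 31, 24), (22, 31, 39), (24, 31, 39), (4, 27, 19), (4, 27, 34), (9, 39, 16), (9, 39, 28)}
Keep only column(s) B, E2 (5 duplicate(s) eliminated): {(27, 19), (27, 34), (31, 22), (31, 24), (31, 39), (39, 16), (39, 28)}

{(27, 19), (27, 34), (31, 22), (31, 24), (31, 39), (39, 16), (39, 28)}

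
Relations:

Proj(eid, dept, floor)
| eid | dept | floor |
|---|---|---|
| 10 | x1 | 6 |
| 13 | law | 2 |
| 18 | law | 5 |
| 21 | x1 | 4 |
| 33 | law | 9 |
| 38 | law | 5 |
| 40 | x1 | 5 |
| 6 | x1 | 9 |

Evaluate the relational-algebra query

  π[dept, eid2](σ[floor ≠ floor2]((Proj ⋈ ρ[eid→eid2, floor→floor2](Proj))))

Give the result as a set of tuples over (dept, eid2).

{(law, 13), (law, 18), (law, 33), (law, 38), (x1, 10), (x1, 21), (x1, 40), (x1, 6)}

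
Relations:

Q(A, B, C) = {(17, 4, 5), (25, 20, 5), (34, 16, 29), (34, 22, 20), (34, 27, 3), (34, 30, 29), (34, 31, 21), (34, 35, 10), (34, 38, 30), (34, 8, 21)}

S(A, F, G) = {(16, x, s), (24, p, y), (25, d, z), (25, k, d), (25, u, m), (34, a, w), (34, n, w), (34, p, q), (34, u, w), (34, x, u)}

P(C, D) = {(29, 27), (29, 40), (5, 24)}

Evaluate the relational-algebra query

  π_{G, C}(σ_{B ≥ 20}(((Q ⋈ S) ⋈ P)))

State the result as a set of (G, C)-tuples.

{(d, 5), (m, 5), (q, 29), (u, 29), (w, 29), (z, 5)}

Natural join on A: {(25, 20, 5, d, z), (25, 20, 5, k, d), (25, 20, 5, u, m), (34, 16, 29, a, w), (34, 16, 29, n, w), (34, 16, 29, p, q), (34, 16, 29, u, w), (34, 16, 29, x, u), (34, 22, 20, a, w), (34, 22, 20, n, w), (34, 22, 20, p, q), (34, 22, 20, u, w), (34, 22, 20, x, u), (34, 27, 3, a, w), (34, 27, 3, n, w), (34, 27, 3, p, q), (34, 27, 3, u, w), (34, 27, 3, x, u), (34, 30, 29, a, w), (34, 30, 29, n, w), (34, 30, 29, p, q), (34, 30, 29, u, w), (34, 30, 29, x, u), (34, 31, 21, a, w), (34, 31, 21, n, w), (34, 31, 21, p, q), (34, 31, 21, u, w), (34, 31, 21, x, u), (34, 35, 10, a, w), (34, 35, 10, n, w), (34, 35, 10, p, q), (34, 35, 10, u, w), (34, 35, 10, x, u), (34, 38, 30, a, w), (34, 38, 30, n, w), (34, 38, 30, p, q), (34, 38, 30, u, w), (34, 38, 30, x, u), (34, 8, 21, a, w), (34, 8, 21, n, w), (34, 8, 21, p, q), (34, 8, 21, u, w), (34, 8, 21, x, u)}
Natural join on C: {(25, 20, 5, d, z, 24), (25, 20, 5, k, d, 24), (25, 20, 5, u, m, 24), (34, 16, 29, a, w, 27), (34, 16, 29, a, w, 40), (34, 16, 29, n, w, 27), (34, 16, 29, n, w, 40), (34, 16, 29, p, q, 27), (34, 16, 29, p, q, 40), (34, 16, 29, u, w, 27), (34, 16, 29, u, w, 40), (34, 16, 29, x, u, 27), (34, 16, 29, x, u, 40), (34, 30, 29, a, w, 27), (34, 30, 29, a, w, 40), (34, 30, 29, n, w, 27), (34, 30, 29, n, w, 40), (34, 30, 29, p, q, 27), (34, 30, 29, p, q, 40), (34, 30, 29, u, w, 27), (34, 30, 29, u, w, 40), (34, 30, 29, x, u, 27), (34, 30, 29, x, u, 40)}
Selection B ≥ 20: {(25, 20, 5, d, z, 24), (25, 20, 5, k, d, 24), (25, 20, 5, u, m, 24), (34, 30, 29, a, w, 27), (34, 30, 29, a, w, 40), (34, 30, 29, n, w, 27), (34, 30, 29, n, w, 40), (34, 30, 29, p, q, 27), (34, 30, 29, p, q, 40), (34, 30, 29, u, w, 27), (34, 30, 29, u, w, 40), (34, 30, 29, x, u, 27), (34, 30, 29, x, u, 40)}
Projecting to G, C (7 duplicate(s) eliminated): {(d, 5), (m, 5), (q, 29), (u, 29), (w, 29), (z, 5)}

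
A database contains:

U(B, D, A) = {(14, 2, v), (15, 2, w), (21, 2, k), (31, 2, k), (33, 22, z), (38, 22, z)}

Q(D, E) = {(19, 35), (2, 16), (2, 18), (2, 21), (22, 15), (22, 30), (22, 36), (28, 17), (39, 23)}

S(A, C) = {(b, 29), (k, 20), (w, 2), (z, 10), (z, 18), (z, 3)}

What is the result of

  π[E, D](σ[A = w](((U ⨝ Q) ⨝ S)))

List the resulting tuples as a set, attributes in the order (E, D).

{(16, 2), (18, 2), (21, 2)}

U ⋈ Q (natural join on D): {(14, 2, v, 16), (14, 2, v, 18), (14, 2, v, 21), (15, 2, w, 16), (15, 2, w, 18), (15, 2, w, 21), (21, 2, k, 16), (21, 2, k, 18), (21, 2, k, 21), (31, 2, k, 16), (31, 2, k, 18), (31, 2, k, 21), (33, 22, z, 15), (33, 22, z, 30), (33, 22, z, 36), (38, 22, z, 15), (38, 22, z, 30), (38, 22, z, 36)}
(U ⨝ Q) ⋈ S (natural join on A): {(15, 2, w, 16, 2), (15, 2, w, 18, 2), (15, 2, w, 21, 2), (21, 2, k, 16, 20), (21, 2, k, 18, 20), (21, 2, k, 21, 20), (31, 2, k, 16, 20), (31, 2, k, 18, 20), (31, 2, k, 21, 20), (33, 22, z, 15, 10), (33, 22, z, 15, 18), (33, 22, z, 15, 3), (33, 22, z, 30, 10), (33, 22, z, 30, 18), (33, 22, z, 30, 3), (33, 22, z, 36, 10), (33, 22, z, 36, 18), (33, 22, z, 36, 3), (38, 22, z, 15, 10), (38, 22, z, 15, 18), (38, 22, z, 15, 3), (38, 22, z, 30, 10), (38, 22, z, 30, 18), (38, 22, z, 30, 3), (38, 22, z, 36, 10), (38, 22, z, 36, 18), (38, 22, z, 36, 3)}
σ[A = w]: keep tuples satisfying A = w → {(15, 2, w, 16, 2), (15, 2, w, 18, 2), (15, 2, w, 21, 2)}
Keep only column(s) E, D: {(16, 2), (18, 2), (21, 2)}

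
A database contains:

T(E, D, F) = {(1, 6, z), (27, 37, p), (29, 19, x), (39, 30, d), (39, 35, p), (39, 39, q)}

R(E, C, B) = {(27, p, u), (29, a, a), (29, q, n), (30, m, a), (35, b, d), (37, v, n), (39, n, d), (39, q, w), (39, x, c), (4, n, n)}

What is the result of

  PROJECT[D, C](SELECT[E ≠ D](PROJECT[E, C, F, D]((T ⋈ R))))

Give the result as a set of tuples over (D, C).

{(19, a), (19, q), (30, n), (30, q), (30, x), (35, n), (35, q), (35, x), (37, p)}

T ⋈ R (natural join on E): {(27, 37, p, p, u), (29, 19, x, a, a), (29, 19, x, q, n), (39, 30, d, n, d), (39, 30, d, q, w), (39, 30, d, x, c), (39, 35, p, n, d), (39, 35, p, q, w), (39, 35, p, x, c), (39, 39, q, n, d), (39, 39, q, q, w), (39, 39, q, x, c)}
Projecting to E, C, F, D: {(27, p, p, 37), (29, a, x, 19), (29, q, x, 19), (39, n, d, 30), (39, n, p, 35), (39, n, q, 39), (39, q, d, 30), (39, q, p, 35), (39, q, q, 39), (39, x, d, 30), (39, x, p, 35), (39, x, q, 39)}
Filtering on E ≠ D leaves {(27, p, p, 37), (29, a, x, 19), (29, q, x, 19), (39, n, d, 30), (39, n, p, 35), (39, q, d, 30), (39, q, p, 35), (39, x, d, 30), (39, x, p, 35)}.
Projecting to D, C: {(19, a), (19, q), (30, n), (30, q), (30, x), (35, n), (35, q), (35, x), (37, p)}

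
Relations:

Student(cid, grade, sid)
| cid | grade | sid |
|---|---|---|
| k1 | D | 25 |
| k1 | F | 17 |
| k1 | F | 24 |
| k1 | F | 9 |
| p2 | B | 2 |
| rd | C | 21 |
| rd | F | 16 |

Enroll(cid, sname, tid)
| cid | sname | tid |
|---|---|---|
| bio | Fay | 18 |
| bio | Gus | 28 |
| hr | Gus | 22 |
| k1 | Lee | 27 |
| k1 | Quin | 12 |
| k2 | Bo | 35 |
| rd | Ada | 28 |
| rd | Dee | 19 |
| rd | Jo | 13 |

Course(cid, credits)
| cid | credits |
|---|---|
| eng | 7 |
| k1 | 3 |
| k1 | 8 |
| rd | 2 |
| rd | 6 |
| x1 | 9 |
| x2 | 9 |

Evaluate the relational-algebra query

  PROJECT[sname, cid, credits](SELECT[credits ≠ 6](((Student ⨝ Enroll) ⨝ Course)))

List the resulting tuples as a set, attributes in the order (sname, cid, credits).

Natural join on cid: {(k1, D, 25, Lee, 27), (k1, D, 25, Quin, 12), (k1, F, 17, Lee, 27), (k1, F, 17, Quin, 12), (k1, F, 24, Lee, 27), (k1, F, 24, Quin, 12), (k1, F, 9, Lee, 27), (k1, F, 9, Quin, 12), (rd, C, 21, Ada, 28), (rd, C, 21, Dee, 19), (rd, C, 21, Jo, 13), (rd, F, 16, Ada, 28), (rd, F, 16, Dee, 19), (rd, F, 16, Jo, 13)}
Natural join on cid: {(k1, D, 25, Lee, 27, 3), (k1, D, 25, Lee, 27, 8), (k1, D, 25, Quin, 12, 3), (k1, D, 25, Quin, 12, 8), (k1, F, 17, Lee, 27, 3), (k1, F, 17, Lee, 27, 8), (k1, F, 17, Quin, 12, 3), (k1, F, 17, Quin, 12, 8), (k1, F, 24, Lee, 27, 3), (k1, F, 24, Lee, 27, 8), (k1, F, 24, Quin, 12, 3), (k1, F, 24, Quin, 12, 8), (k1, F, 9, Lee, 27, 3), (k1, F, 9, Lee, 27, 8), (k1, F, 9, Quin, 12, 3), (k1, F, 9, Quin, 12, 8), (rd, C, 21, Ada, 28, 2), (rd, C, 21, Ada, 28, 6), (rd, C, 21, Dee, 19, 2), (rd, C, 21, Dee, 19, 6), (rd, C, 21, Jo, 13, 2), (rd, C, 21, Jo, 13, 6), (rd, F, 16, Ada, 28, 2), (rd, F, 16, Ada, 28, 6), (rd, F, 16, Dee, 19, 2), (rd, F, 16, Dee, 19, 6), (rd, F, 16, Jo, 13, 2), (rd, F, 16, Jo, 13, 6)}
Selection credits ≠ 6: {(k1, D, 25, Lee, 27, 3), (k1, D, 25, Lee, 27, 8), (k1, D, 25, Quin, 12, 3), (k1, D, 25, Quin, 12, 8), (k1, F, 17, Lee, 27, 3), (k1, F, 17, Lee, 27, 8), (k1, F, 17, Quin, 12, 3), (k1, F, 17, Quin, 12, 8), (k1, F, 24, Lee, 27, 3), (k1, F, 24, Lee, 27, 8), (k1, F, 24, Quin, 12, 3), (k1, F, 24, Quin, 12, 8), (k1, F, 9, Lee, 27, 3), (k1, F, 9, Lee, 27, 8), (k1, F, 9, Quin, 12, 3), (k1, F, 9, Quin, 12, 8), (rd, C, 21, Ada, 28, 2), (rd, C, 21, Dee, 19, 2), (rd, C, 21, Jo, 13, 2), (rd, F, 16, Ada, 28, 2), (rd, F, 16, Dee, 19, 2), (rd, F, 16, Jo, 13, 2)}
π[sname, cid, credits]: project onto (sname, cid, credits) (15 duplicate(s) eliminated) → {(Ada, rd, 2), (Dee, rd, 2), (Jo, rd, 2), (Lee, k1, 3), (Lee, k1, 8), (Quin, k1, 3), (Quin, k1, 8)}

{(Ada, rd, 2), (Dee, rd, 2), (Jo, rd, 2), (Lee, k1, 3), (Lee, k1, 8), (Quin, k1, 3), (Quin, k1, 8)}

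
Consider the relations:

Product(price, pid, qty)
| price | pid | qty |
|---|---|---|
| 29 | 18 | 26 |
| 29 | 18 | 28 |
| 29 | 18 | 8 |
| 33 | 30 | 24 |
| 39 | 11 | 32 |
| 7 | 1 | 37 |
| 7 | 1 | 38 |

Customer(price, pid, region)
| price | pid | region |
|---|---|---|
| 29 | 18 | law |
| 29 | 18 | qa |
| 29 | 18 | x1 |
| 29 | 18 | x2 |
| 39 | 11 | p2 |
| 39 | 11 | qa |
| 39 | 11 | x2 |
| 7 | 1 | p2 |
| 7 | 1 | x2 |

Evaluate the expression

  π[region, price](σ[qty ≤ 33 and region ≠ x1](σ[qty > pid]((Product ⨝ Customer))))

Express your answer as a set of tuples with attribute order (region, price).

{(law, 29), (p2, 39), (qa, 29), (qa, 39), (x2, 29), (x2, 39)}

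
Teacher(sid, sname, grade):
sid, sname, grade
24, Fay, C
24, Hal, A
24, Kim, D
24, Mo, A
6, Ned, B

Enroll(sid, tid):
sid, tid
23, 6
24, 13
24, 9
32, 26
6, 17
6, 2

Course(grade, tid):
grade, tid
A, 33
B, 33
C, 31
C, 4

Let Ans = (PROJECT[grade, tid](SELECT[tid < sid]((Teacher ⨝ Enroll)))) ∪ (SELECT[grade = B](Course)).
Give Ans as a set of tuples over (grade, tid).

{(A, 13), (A, 9), (B, 2), (B, 33), (C, 13), (C, 9), (D, 13), (D, 9)}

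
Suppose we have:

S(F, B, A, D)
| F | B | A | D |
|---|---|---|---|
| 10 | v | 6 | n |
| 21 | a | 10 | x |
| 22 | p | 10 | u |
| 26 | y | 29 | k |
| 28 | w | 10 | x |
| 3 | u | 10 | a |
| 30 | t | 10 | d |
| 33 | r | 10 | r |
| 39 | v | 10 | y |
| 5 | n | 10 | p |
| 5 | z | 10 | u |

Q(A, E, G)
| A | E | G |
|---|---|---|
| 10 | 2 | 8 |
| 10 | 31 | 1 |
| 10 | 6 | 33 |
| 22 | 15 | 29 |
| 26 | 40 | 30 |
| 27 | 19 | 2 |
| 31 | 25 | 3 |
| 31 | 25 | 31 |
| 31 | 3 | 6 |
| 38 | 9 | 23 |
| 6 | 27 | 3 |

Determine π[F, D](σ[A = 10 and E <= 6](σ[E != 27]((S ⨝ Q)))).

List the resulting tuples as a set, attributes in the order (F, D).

{(21, x), (22, u), (28, x), (3, a), (30, d), (33, r), (39, y), (5, p), (5, u)}

Natural join on A: {(10, v, 6, n, 27, 3), (21, a, 10, x, 2, 8), (21, a, 10, x, 31, 1), (21, a, 10, x, 6, 33), (22, p, 10, u, 2, 8), (22, p, 10, u, 31, 1), (22, p, 10, u, 6, 33), (28, w, 10, x, 2, 8), (28, w, 10, x, 31, 1), (28, w, 10, x, 6, 33), (3, u, 10, a, 2, 8), (3, u, 10, a, 31, 1), (3, u, 10, a, 6, 33), (30, t, 10, d, 2, 8), (30, t, 10, d, 31, 1), (30, t, 10, d, 6, 33), (33, r, 10, r, 2, 8), (33, r, 10, r, 31, 1), (33, r, 10, r, 6, 33), (39, v, 10, y, 2, 8), (39, v, 10, y, 31, 1), (39, v, 10, y, 6, 33), (5, n, 10, p, 2, 8), (5, n, 10, p, 31, 1), (5, n, 10, p, 6, 33), (5, z, 10, u, 2, 8), (5, z, 10, u, 31, 1), (5, z, 10, u, 6, 33)}
σ[E != 27]: keep tuples satisfying E != 27 → {(21, a, 10, x, 2, 8), (21, a, 10, x, 31, 1), (21, a, 10, x, 6, 33), (22, p, 10, u, 2, 8), (22, p, 10, u, 31, 1), (22, p, 10, u, 6, 33), (28, w, 10, x, 2, 8), (28, w, 10, x, 31, 1), (28, w, 10, x, 6, 33), (3, u, 10, a, 2, 8), (3, u, 10, a, 31, 1), (3, u, 10, a, 6, 33), (30, t, 10, d, 2, 8), (30, t, 10, d, 31, 1), (30, t, 10, d, 6, 33), (33, r, 10, r, 2, 8), (33, r, 10, r, 31, 1), (33, r, 10, r, 6, 33), (39, v, 10, y, 2, 8), (39, v, 10, y, 31, 1), (39, v, 10, y, 6, 33), (5, n, 10, p, 2, 8), (5, n, 10, p, 31, 1), (5, n, 10, p, 6, 33), (5, z, 10, u, 2, 8), (5, z, 10, u, 31, 1), (5, z, 10, u, 6, 33)}
σ[A = 10 and E <= 6]: keep tuples satisfying A = 10 and E <= 6 → {(21, a, 10, x, 2, 8), (21, a, 10, x, 6, 33), (22, p, 10, u, 2, 8), (22, p, 10, u, 6, 33), (28, w, 10, x, 2, 8), (28, w, 10, x, 6, 33), (3, u, 10, a, 2, 8), (3, u, 10, a, 6, 33), (30, t, 10, d, 2, 8), (30, t, 10, d, 6, 33), (33, r, 10, r, 2, 8), (33, r, 10, r, 6, 33), (39, v, 10, y, 2, 8), (39, v, 10, y, 6, 33), (5, n, 10, p, 2, 8), (5, n, 10, p, 6, 33), (5, z, 10, u, 2, 8), (5, z, 10, u, 6, 33)}
Keep only column(s) F, D (9 duplicate(s) eliminated): {(21, x), (22, u), (28, x), (3, a), (30, d), (33, r), (39, y), (5, p), (5, u)}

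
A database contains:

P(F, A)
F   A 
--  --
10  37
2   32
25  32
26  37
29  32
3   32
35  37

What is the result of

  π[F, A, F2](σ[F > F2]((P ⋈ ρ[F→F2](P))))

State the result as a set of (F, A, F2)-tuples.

ρ[F→F2]: schema becomes (F2, A); tuples unchanged.
Natural join on A: {(10, 37, 10), (10, 37, 26), (10, 37, 35), (2, 32, 2), (2, 32, 25), (2, 32, 29), (2, 32, 3), (25, 32, 2), (25, 32, 25), (25, 32, 29), (25, 32, 3), (26, 37, 10), (26, 37, 26), (26, 37, 35), (29, 32, 2), (29, 32, 25), (29, 32, 29), (29, 32, 3), (3, 32, 2), (3, 32, 25), (3, 32, 29), (3, 32, 3), (35, 37, 10), (35, 37, 26), (35, 37, 35)}
Filtering on F > F2 leaves {(25, 32, 2), (25, 32, 3), (26, 37, 10), (29, 32, 2), (29, 32, 25), (29, 32, 3), (3, 32, 2), (35, 37, 10), (35, 37, 26)}.
π_{F, A, F2} gives {(25, 32, 2), (25, 32, 3), (26, 37, 10), (29, 32, 2), (29, 32, 25), (29, 32, 3), (3, 32, 2), (35, 37, 10), (35, 37, 26)}.

{(25, 32, 2), (25, 32, 3), (26, 37, 10), (29, 32, 2), (29, 32, 25), (29, 32, 3), (3, 32, 2), (35, 37, 10), (35, 37, 26)}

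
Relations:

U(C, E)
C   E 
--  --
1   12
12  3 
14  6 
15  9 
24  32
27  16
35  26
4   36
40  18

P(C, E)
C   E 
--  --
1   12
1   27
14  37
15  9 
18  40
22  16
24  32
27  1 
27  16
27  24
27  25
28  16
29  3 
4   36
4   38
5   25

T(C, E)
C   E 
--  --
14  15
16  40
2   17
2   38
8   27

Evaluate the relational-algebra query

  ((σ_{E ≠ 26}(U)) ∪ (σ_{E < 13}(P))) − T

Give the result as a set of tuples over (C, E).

{(1, 12), (12, 3), (14, 6), (15, 9), (24, 32), (27, 1), (27, 16), (29, 3), (4, 36), (40, 18)}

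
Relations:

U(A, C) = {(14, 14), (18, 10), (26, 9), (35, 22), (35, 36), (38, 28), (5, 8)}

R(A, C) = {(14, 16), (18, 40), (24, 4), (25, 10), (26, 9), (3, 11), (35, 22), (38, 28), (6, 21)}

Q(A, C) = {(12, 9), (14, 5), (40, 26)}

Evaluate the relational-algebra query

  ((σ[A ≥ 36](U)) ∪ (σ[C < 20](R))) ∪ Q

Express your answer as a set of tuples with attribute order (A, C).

{(12, 9), (14, 16), (14, 5), (24, 4), (25, 10), (26, 9), (3, 11), (38, 28), (40, 26)}

Selection A ≥ 36: {(38, 28)}
Selection C < 20: {(14, 16), (24, 4), (25, 10), (26, 9), (3, 11)}
Union: {(38, 28)} with {(14, 16), (24, 4), (25, 10), (26, 9), (3, 11)} → {(14, 16), (24, 4), (25, 10), (26, 9), (3, 11), (38, 28)}
Union: {(14, 16), (24, 4), (25, 10), (26, 9), (3, 11), (38, 28)} with {(12, 9), (14, 5), (40, 26)} → {(12, 9), (14, 16), (14, 5), (24, 4), (25, 10), (26, 9), (3, 11), (38, 28), (40, 26)}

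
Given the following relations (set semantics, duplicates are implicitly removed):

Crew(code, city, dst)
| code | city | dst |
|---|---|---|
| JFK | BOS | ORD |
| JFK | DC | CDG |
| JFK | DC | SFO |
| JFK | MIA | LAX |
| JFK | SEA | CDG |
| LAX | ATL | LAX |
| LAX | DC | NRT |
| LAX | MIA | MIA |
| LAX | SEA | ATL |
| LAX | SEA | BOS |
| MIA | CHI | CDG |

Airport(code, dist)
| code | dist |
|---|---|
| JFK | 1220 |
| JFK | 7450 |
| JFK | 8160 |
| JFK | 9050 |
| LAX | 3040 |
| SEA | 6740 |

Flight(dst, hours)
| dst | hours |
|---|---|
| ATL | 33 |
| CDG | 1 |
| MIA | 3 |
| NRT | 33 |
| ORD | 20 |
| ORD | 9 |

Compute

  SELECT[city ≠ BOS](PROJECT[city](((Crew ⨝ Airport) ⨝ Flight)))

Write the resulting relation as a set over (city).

{DC, MIA, SEA}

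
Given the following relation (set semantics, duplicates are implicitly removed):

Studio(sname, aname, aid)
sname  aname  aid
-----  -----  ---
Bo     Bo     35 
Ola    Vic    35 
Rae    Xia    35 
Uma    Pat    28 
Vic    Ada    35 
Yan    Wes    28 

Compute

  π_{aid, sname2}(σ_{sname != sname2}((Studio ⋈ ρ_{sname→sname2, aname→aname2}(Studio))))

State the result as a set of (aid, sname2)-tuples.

{(28, Uma), (28, Yan), (35, Bo), (35, Ola), (35, Rae), (35, Vic)}

ρ[sname→sname2, aname→aname2]: schema becomes (sname2, aname2, aid); tuples unchanged.
Joining Studio and ρ_{sname→sname2, aname→aname2}(Studio) on aid yields {(Bo, Bo, 35, Bo, Bo), (Bo, Bo, 35, Ola, Vic), (Bo, Bo, 35, Rae, Xia), (Bo, Bo, 35, Vic, Ada), (Ola, Vic, 35, Bo, Bo), (Ola, Vic, 35, Ola, Vic), (Ola, Vic, 35, Rae, Xia), (Ola, Vic, 35, Vic, Ada), (Rae, Xia, 35, Bo, Bo), (Rae, Xia, 35, Ola, Vic), (Rae, Xia, 35, Rae, Xia), (Rae, Xia, 35, Vic, Ada), (Uma, Pat, 28, Uma, Pat), (Uma, Pat, 28, Yan, Wes), (Vic, Ada, 35, Bo, Bo), (Vic, Ada, 35, Ola, Vic), (Vic, Ada, 35, Rae, Xia), (Vic, Ada, 35, Vic, Ada), (Yan, Wes, 28, Uma, Pat), (Yan, Wes, 28, Yan, Wes)}.
Apply σ_{sname != sname2}; surviving tuples: {(Bo, Bo, 35, Ola, Vic), (Bo, Bo, 35, Rae, Xia), (Bo, Bo, 35, Vic, Ada), (Ola, Vic, 35, Bo, Bo), (Ola, Vic, 35, Rae, Xia), (Ola, Vic, 35, Vic, Ada), (Rae, Xia, 35, Bo, Bo), (Rae, Xia, 35, Ola, Vic), (Rae, Xia, 35, Vic, Ada), (Uma, Pat, 28, Yan, Wes), (Vic, Ada, 35, Bo, Bo), (Vic, Ada, 35, Ola, Vic), (Vic, Ada, 35, Rae, Xia), (Yan, Wes, 28, Uma, Pat)}
Keep only column(s) aid, sname2 (8 duplicate(s) eliminated): {(28, Uma), (28, Yan), (35, Bo), (35, Ola), (35, Rae), (35, Vic)}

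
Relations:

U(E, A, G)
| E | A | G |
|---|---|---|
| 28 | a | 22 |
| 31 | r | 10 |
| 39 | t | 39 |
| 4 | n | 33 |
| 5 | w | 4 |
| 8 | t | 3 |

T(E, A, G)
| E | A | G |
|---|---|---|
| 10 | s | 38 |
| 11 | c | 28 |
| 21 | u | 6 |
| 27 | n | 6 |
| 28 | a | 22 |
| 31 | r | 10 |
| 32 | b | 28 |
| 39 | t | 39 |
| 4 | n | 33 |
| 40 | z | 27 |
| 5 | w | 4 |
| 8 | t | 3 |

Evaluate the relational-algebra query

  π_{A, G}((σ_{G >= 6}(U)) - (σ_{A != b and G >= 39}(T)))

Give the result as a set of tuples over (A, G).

{(a, 22), (n, 33), (r, 10)}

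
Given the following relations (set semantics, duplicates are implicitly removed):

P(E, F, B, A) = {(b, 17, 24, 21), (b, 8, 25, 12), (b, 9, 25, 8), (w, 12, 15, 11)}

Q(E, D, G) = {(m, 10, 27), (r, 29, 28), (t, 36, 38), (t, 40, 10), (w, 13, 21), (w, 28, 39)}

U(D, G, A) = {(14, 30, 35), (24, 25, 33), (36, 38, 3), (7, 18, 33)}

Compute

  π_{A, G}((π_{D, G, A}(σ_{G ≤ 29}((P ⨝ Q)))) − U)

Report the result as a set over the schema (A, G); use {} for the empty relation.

P ⋈ Q (natural join on E): {(w, 12, 15, 11, 13, 21), (w, 12, 15, 11, 28, 39)}
Selection G ≤ 29: {(w, 12, 15, 11, 13, 21)}
π[D, G, A]: project onto (D, G, A) → {(13, 21, 11)}
Difference: {(13, 21, 11)} with {(14, 30, 35), (24, 25, 33), (36, 38, 3), (7, 18, 33)} → {(13, 21, 11)}
π[A, G]: project onto (A, G) → {(11, 21)}

{(11, 21)}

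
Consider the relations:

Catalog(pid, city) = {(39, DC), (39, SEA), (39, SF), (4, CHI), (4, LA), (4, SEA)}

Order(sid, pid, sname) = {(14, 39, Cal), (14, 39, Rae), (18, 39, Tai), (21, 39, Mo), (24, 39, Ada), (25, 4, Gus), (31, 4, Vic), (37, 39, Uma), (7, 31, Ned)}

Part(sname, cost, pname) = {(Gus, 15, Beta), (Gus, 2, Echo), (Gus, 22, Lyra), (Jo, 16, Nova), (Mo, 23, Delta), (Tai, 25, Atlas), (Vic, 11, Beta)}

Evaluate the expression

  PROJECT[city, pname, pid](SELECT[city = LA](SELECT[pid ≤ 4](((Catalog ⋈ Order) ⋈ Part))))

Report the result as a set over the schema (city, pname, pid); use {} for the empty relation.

Joining Catalog and Order on pid yields {(39, DC, 14, Cal), (39, DC, 14, Rae), (39, DC, 18, Tai), (39, DC, 21, Mo), (39, DC, 24, Ada), (39, DC, 37, Uma), (39, SEA, 14, Cal), (39, SEA, 14, Rae), (39, SEA, 18, Tai), (39, SEA, 21, Mo), (39, SEA, 24, Ada), (39, SEA, 37, Uma), (39, SF, 14, Cal), (39, SF, 14, Rae), (39, SF, 18, Tai), (39, SF, 21, Mo), (39, SF, 24, Ada), (39, SF, 37, Uma), (4, CHI, 25, Gus), (4, CHI, 31, Vic), (4, LA, 25, Gus), (4, LA, 31, Vic), (4, SEA, 25, Gus), (4, SEA, 31, Vic)}.
Joining (Catalog ⋈ Order) and Part on sname yields {(39, DC, 18, Tai, 25, Atlas), (39, DC, 21, Mo, 23, Delta), (39, SEA, 18, Tai, 25, Atlas), (39, SEA, 21, Mo, 23, Delta), (39, SF, 18, Tai, 25, Atlas), (39, SF, 21, Mo, 23, Delta), (4, CHI, 25, Gus, 15, Beta), (4, CHI, 25, Gus, 2, Echo), (4, CHI, 25, Gus, 22, Lyra), (4, CHI, 31, Vic, 11, Beta), (4, LA, 25, Gus, 15, Beta), (4, LA, 25, Gus, 2, Echo), (4, LA, 25, Gus, 22, Lyra), (4, LA, 31, Vic, 11, Beta), (4, SEA, 25, Gus, 15, Beta), (4, SEA, 25, Gus, 2, Echo), (4, SEA, 25, Gus, 22, Lyra), (4, SEA, 31, Vic, 11, Beta)}.
Apply σ_{pid ≤ 4}; surviving tuples: {(4, CHI, 25, Gus, 15, Beta), (4, CHI, 25, Gus, 2, Echo), (4, CHI, 25, Gus, 22, Lyra), (4, CHI, 31, Vic, 11, Beta), (4, LA, 25, Gus, 15, Beta), (4, LA, 25, Gus, 2, Echo), (4, LA, 25, Gus, 22, Lyra), (4, LA, 31, Vic, 11, Beta), (4, SEA, 25, Gus, 15, Beta), (4, SEA, 25, Gus, 2, Echo), (4, SEA, 25, Gus, 22, Lyra), (4, SEA, 31, Vic, 11, Beta)}
Apply σ_{city = LA}; surviving tuples: {(4, LA, 25, Gus, 15, Beta), (4, LA, 25, Gus, 2, Echo), (4, LA, 25, Gus, 22, Lyra), (4, LA, 31, Vic, 11, Beta)}
Projecting to city, pname, pid (1 duplicate(s) eliminated): {(LA, Beta, 4), (LA, Echo, 4), (LA, Lyra, 4)}

{(LA, Beta, 4), (LA, Echo, 4), (LA, Lyra, 4)}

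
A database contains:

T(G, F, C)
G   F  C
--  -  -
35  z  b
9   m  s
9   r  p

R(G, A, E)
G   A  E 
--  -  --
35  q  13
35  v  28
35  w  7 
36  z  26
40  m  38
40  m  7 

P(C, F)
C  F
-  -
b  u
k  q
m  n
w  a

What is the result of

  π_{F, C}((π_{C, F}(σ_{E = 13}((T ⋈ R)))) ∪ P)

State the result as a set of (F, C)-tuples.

{(a, w), (n, m), (q, k), (u, b), (z, b)}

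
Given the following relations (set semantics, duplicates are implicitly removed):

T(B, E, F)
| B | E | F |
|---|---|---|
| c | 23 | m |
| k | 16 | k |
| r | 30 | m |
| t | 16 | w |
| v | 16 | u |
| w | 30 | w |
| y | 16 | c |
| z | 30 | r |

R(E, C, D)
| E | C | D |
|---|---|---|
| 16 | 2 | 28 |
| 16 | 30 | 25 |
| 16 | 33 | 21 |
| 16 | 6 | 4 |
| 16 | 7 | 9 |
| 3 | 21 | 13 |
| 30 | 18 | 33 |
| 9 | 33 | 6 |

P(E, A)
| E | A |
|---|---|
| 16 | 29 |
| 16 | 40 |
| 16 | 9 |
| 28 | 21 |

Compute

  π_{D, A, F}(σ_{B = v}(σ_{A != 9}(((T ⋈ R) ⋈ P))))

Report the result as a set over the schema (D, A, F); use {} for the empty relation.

T ⋈ R (natural join on E): {(k, 16, k, 2, 28), (k, 16, k, 30, 25), (k, 16, k, 33, 21), (k, 16, k, 6, 4), (k, 16, k, 7, 9), (r, 30, m, 18, 33), (t, 16, w, 2, 28), (t, 16, w, 30, 25), (t, 16, w, 33, 21), (t, 16, w, 6, 4), (t, 16, w, 7, 9), (v, 16, u, 2, 28), (v, 16, u, 30, 25), (v, 16, u, 33, 21), (v, 16, u, 6, 4), (v, 16, u, 7, 9), (w, 30, w, 18, 33), (y, 16, c, 2, 28), (y, 16, c, 30, 25), (y, 16, c, 33, 21), (y, 16, c, 6, 4), (y, 16, c, 7, 9), (z, 30, r, 18, 33)}
(T ⋈ R) ⋈ P (natural join on E): {(k, 16, k, 2, 28, 29), (k, 16, k, 2, 28, 40), (k, 16, k, 2, 28, 9), (k, 16, k, 30, 25, 29), (k, 16, k, 30, 25, 40), (k, 16, k, 30, 25, 9), (k, 16, k, 33, 21, 29), (k, 16, k, 33, 21, 40), (k, 16, k, 33, 21, 9), (k, 16, k, 6, 4, 29), (k, 16, k, 6, 4, 40), (k, 16, k, 6, 4, 9), (k, 16, k, 7, 9, 29), (k, 16, k, 7, 9, 40), (k, 16, k, 7, 9, 9), (t, 16, w, 2, 28, 29), (t, 16, w, 2, 28, 40), (t, 16, w, 2, 28, 9), (t, 16, w, 30, 25, 29), (t, 16, w, 30, 25, 40), (t, 16, w, 30, 25, 9), (t, 16, w, 33, 21, 29), (t, 16, w, 33, 21, 40), (t, 16, w, 33, 21, 9), (t, 16, w, 6, 4, 29), (t, 16, w, 6, 4, 40), (t, 16, w, 6, 4, 9), (t, 16, w, 7, 9, 29), (t, 16, w, 7, 9, 40), (t, 16, w, 7, 9, 9), (v, 16, u, 2, 28, 29), (v, 16, u, 2, 28, 40), (v, 16, u, 2, 28, 9), (v, 16, u, 30, 25, 29), (v, 16, u, 30, 25, 40), (v, 16, u, 30, 25, 9), (v, 16, u, 33, 21, 29), (v, 16, u, 33, 21, 40), (v, 16, u, 33, 21, 9), (v, 16, u, 6, 4, 29), (v, 16, u, 6, 4, 40), (v, 16, u, 6, 4, 9), (v, 16, u, 7, 9, 29), (v, 16, u, 7, 9, 40), (v, 16, u, 7, 9, 9), (y, 16, c, 2, 28, 29), (y, 16, c, 2, 28, 40), (y, 16, c, 2, 28, 9), (y, 16, c, 30, 25, 29), (y, 16, c, 30, 25, 40), (y, 16, c, 30, 25, 9), (y, 16, c, 33, 21, 29), (y, 16, c, 33, 21, 40), (y, 16, c, 33, 21, 9), (y, 16, c, 6, 4, 29), (y, 16, c, 6, 4, 40), (y, 16, c, 6, 4, 9), (y, 16, c, 7, 9, 29), (y, 16, c, 7, 9, 40), (y, 16, c, 7, 9, 9)}
Filtering on A != 9 leaves {(k, 16, k, 2, 28, 29), (k, 16, k, 2, 28, 40), (k, 16, k, 30, 25, 29), (k, 16, k, 30, 25, 40), (k, 16, k, 33, 21, 29), (k, 16, k, 33, 21, 40), (k, 16, k, 6, 4, 29), (k, 16, k, 6, 4, 40), (k, 16, k, 7, 9, 29), (k, 16, k, 7, 9, 40), (t, 16, w, 2, 28, 29), (t, 16, w, 2, 28, 40), (t, 16, w, 30, 25, 29), (t, 16, w, 30, 25, 40), (t, 16, w, 33, 21, 29), (t, 16, w, 33, 21, 40), (t, 16, w, 6, 4, 29), (t, 16, w, 6, 4, 40), (t, 16, w, 7, 9, 29), (t, 16, w, 7, 9, 40), (v, 16, u, 2, 28, 29), (v, 16, u, 2, 28, 40), (v, 16, u, 30, 25, 29), (v, 16, u, 30, 25, 40), (v, 16, u, 33, 21, 29), (v, 16, u, 33, 21, 40), (v, 16, u, 6, 4, 29), (v, 16, u, 6, 4, 40), (v, 16, u, 7, 9, 29), (v, 16, u, 7, 9, 40), (y, 16, c, 2, 28, 29), (y, 16, c, 2, 28, 40), (y, 16, c, 30, 25, 29), (y, 16, c, 30, 25, 40), (y, 16, c, 33, 21, 29), (y, 16, c, 33, 21, 40), (y, 16, c, 6, 4, 29), (y, 16, c, 6, 4, 40), (y, 16, c, 7, 9, 29), (y, 16, c, 7, 9, 40)}.
Filtering on B = v leaves {(v, 16, u, 2, 28, 29), (v, 16, u, 2, 28, 40), (v, 16, u, 30, 25, 29), (v, 16, u, 30, 25, 40), (v, 16, u, 33, 21, 29), (v, 16, u, 33, 21, 40), (v, 16, u, 6, 4, 29), (v, 16, u, 6, 4, 40), (v, 16, u, 7, 9, 29), (v, 16, u, 7, 9, 40)}.
π_{D, A, F} gives {(21, 29, u), (21, 40, u), (25, 29, u), (25, 40, u), (28, 29, u), (28, 40, u), (4, 29, u), (4, 40, u), (9, 29, u), (9, 40, u)}.

{(21, 29, u), (21, 40, u), (25, 29, u), (25, 40, u), (28, 29, u), (28, 40, u), (4, 29, u), (4, 40, u), (9, 29, u), (9, 40, u)}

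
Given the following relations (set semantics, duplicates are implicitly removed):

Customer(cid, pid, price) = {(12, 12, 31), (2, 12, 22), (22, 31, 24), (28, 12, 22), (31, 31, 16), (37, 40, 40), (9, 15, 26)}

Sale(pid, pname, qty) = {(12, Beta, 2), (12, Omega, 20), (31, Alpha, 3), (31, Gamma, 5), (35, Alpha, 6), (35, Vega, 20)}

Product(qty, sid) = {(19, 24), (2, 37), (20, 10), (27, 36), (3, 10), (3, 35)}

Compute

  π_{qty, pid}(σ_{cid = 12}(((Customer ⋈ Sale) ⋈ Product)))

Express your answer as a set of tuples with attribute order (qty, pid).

{(2, 12), (20, 12)}

Joining Customer and Sale on pid yields {(12, 12, 31, Beta, 2), (12, 12, 31, Omega, 20), (2, 12, 22, Beta, 2), (2, 12, 22, Omega, 20), (22, 31, 24, Alpha, 3), (22, 31, 24, Gamma, 5), (28, 12, 22, Beta, 2), (28, 12, 22, Omega, 20), (31, 31, 16, Alpha, 3), (31, 31, 16, Gamma, 5)}.
Joining (Customer ⋈ Sale) and Product on qty yields {(12, 12, 31, Beta, 2, 37), (12, 12, 31, Omega, 20, 10), (2, 12, 22, Beta, 2, 37), (2, 12, 22, Omega, 20, 10), (22, 31, 24, Alpha, 3, 10), (22, 31, 24, Alpha, 3, 35), (28, 12, 22, Beta, 2, 37), (28, 12, 22, Omega, 20, 10), (31, 31, 16, Alpha, 3, 10), (31, 31, 16, Alpha, 3, 35)}.
Selection cid = 12: {(12, 12, 31, Beta, 2, 37), (12, 12, 31, Omega, 20, 10)}
Projecting to qty, pid: {(2, 12), (20, 12)}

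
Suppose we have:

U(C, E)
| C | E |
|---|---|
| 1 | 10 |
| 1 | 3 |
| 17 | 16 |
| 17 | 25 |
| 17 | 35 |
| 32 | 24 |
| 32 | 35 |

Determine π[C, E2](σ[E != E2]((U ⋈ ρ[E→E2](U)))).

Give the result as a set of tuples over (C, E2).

{(1, 10), (1, 3), (17, 16), (17, 25), (17, 35), (32, 24), (32, 35)}

ρ[E→E2]: schema becomes (C, E2); tuples unchanged.
Natural join on C: {(1, 10, 10), (1, 10, 3), (1, 3, 10), (1, 3, 3), (17, 16, 16), (17, 16, 25), (17, 16, 35), (17, 25, 16), (17, 25, 25), (17, 25, 35), (17, 35, 16), (17, 35, 25), (17, 35, 35), (32, 24, 24), (32, 24, 35), (32, 35, 24), (32, 35, 35)}
Apply σ_{E != E2}; surviving tuples: {(1, 10, 3), (1, 3, 10), (17, 16, 25), (17, 16, 35), (17, 25, 16), (17, 25, 35), (17, 35, 16), (17, 35, 25), (32, 24, 35), (32, 35, 24)}
π[C, E2]: project onto (C, E2) (3 duplicate(s) eliminated) → {(1, 10), (1, 3), (17, 16), (17, 25), (17, 35), (32, 24), (32, 35)}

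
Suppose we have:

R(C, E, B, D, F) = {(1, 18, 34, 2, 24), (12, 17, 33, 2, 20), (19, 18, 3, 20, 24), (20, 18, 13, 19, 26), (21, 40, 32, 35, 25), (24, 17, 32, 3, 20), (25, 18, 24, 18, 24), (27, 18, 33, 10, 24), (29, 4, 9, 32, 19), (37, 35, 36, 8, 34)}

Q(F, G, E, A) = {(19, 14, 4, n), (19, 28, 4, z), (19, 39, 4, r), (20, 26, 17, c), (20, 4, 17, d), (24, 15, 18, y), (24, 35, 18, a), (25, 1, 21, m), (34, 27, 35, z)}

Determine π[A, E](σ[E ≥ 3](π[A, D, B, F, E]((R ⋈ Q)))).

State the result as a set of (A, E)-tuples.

Natural join on E, F: {(1, 18, 34, 2, 24, 15, y), (1, 18, 34, 2, 24, 35, a), (12, 17, 33, 2, 20, 26, c), (12, 17, 33, 2, 20, 4, d), (19, 18, 3, 20, 24, 15, y), (19, 18, 3, 20, 24, 35, a), (24, 17, 32, 3, 20, 26, c), (24, 17, 32, 3, 20, 4, d), (25, 18, 24, 18, 24, 15, y), (25, 18, 24, 18, 24, 35, a), (27, 18, 33, 10, 24, 15, y), (27, 18, 33, 10, 24, 35, a), (29, 4, 9, 32, 19, 14, n), (29, 4, 9, 32, 19, 28, z), (29, 4, 9, 32, 19, 39, r), (37, 35, 36, 8, 34, 27, z)}
Keep only column(s) A, D, B, F, E: {(a, 10, 33, 24, 18), (a, 18, 24, 24, 18), (a, 2, 34, 24, 18), (a, 20, 3, 24, 18), (c, 2, 33, 20, 17), (c, 3, 32, 20, 17), (d, 2, 33, 20, 17), (d, 3, 32, 20, 17), (n, 32, 9, 19, 4), (r, 32, 9, 19, 4), (y, 10, 33, 24, 18), (y, 18, 24, 24, 18), (y, 2, 34, 24, 18), (y, 20, 3, 24, 18), (z, 32, 9, 19, 4), (z, 8, 36, 34, 35)}
Filtering on E ≥ 3 leaves {(a, 10, 33, 24, 18), (a, 18, 24, 24, 18), (a, 2, 34, 24, 18), (a, 20, 3, 24, 18), (c, 2, 33, 20, 17), (c, 3, 32, 20, 17), (d, 2, 33, 20, 17), (d, 3, 32, 20, 17), (n, 32, 9, 19, 4), (r, 32, 9, 19, 4), (y, 10, 33, 24, 18), (y, 18, 24, 24, 18), (y, 2, 34, 24, 18), (y, 20, 3, 24, 18), (z, 32, 9, 19, 4), (z, 8, 36, 34, 35)}.
Keep only column(s) A, E (8 duplicate(s) eliminated): {(a, 18), (c, 17), (d, 17), (n, 4), (r, 4), (y, 18), (z, 35), (z, 4)}

{(a, 18), (c, 17), (d, 17), (n, 4), (r, 4), (y, 18), (z, 35), (z, 4)}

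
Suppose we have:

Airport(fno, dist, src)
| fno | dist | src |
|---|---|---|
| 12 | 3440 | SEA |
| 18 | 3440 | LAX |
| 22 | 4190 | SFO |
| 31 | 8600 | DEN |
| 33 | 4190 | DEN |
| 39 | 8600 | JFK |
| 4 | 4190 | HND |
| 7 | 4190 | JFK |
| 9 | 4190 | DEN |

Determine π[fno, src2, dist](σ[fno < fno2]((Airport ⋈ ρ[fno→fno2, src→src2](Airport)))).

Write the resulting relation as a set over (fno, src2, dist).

ρ[fno→fno2, src→src2]: schema becomes (fno2, dist, src2); tuples unchanged.
Joining Airport and ρ[fno→fno2, src→src2](Airport) on dist yields {(12, 3440, SEA, 12, SEA), (12, 3440, SEA, 18, LAX), (18, 3440, LAX, 12, SEA), (18, 3440, LAX, 18, LAX), (22, 4190, SFO, 22, SFO), (22, 4190, SFO, 33, DEN), (22, 4190, SFO, 4, HND), (22, 4190, SFO, 7, JFK), (22, 4190, SFO, 9, DEN), (31, 8600, DEN, 31, DEN), (31, 8600, DEN, 39, JFK), (33, 4190, DEN, 22, SFO), (33, 4190, DEN, 33, DEN), (33, 4190, DEN, 4, HND), (33, 4190, DEN, 7, JFK), (33, 4190, DEN, 9, DEN), (39, 8600, JFK, 31, DEN), (39, 8600, JFK, 39, JFK), (4, 4190, HND, 22, SFO), (4, 4190, HND, 33, DEN), (4, 4190, HND, 4, HND), (4, 4190, HND, 7, JFK), (4, 4190, HND, 9, DEN), (7, 4190, JFK, 22, SFO), (7, 4190, JFK, 33, DEN), (7, 4190, JFK, 4, HND), (7, 4190, JFK, 7, JFK), (7, 4190, JFK, 9, DEN), (9, 4190, DEN, 22, SFO), (9, 4190, DEN, 33, DEN), (9, 4190, DEN, 4, HND), (9, 4190, DEN, 7, JFK), (9, 4190, DEN, 9, DEN)}.
Selection fno < fno2: {(12, 3440, SEA, 18, LAX), (22, 4190, SFO, 33, DEN), (31, 8600, DEN, 39, JFK), (4, 4190, HND, 22, SFO), (4, 4190, HND, 33, DEN), (4, 4190, HND, 7, JFK), (4, 4190, HND, 9, DEN), (7, 4190, JFK, 22, SFO), (7, 4190, JFK, 33, DEN), (7, 4190, JFK, 9, DEN), (9, 4190, DEN, 22, SFO), (9, 4190, DEN, 33, DEN)}
Keep only column(s) fno, src2, dist (2 duplicate(s) eliminated): {(12, LAX, 3440), (22, DEN, 4190), (31, JFK, 8600), (4, DEN, 4190), (4, JFK, 4190), (4, SFO, 4190), (7, DEN, 4190), (7, SFO, 4190), (9, DEN, 4190), (9, SFO, 4190)}

{(12, LAX, 3440), (22, DEN, 4190), (31, JFK, 8600), (4, DEN, 4190), (4, JFK, 4190), (4, SFO, 4190), (7, DEN, 4190), (7, SFO, 4190), (9, DEN, 4190), (9, SFO, 4190)}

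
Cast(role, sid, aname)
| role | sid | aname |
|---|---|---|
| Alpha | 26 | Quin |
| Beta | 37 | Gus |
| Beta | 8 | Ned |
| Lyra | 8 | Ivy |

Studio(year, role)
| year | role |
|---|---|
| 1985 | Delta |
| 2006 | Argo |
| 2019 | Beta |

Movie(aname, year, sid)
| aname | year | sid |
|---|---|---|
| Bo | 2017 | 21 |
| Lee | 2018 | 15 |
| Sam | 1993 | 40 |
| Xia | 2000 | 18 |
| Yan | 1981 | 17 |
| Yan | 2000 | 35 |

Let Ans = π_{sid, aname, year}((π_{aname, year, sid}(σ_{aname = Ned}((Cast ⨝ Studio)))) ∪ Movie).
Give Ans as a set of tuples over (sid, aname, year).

Natural join on role: {(Beta, 37, Gus, 2019), (Beta, 8, Ned, 2019)}
Filtering on aname = Ned leaves {(Beta, 8, Ned, 2019)}.
Projecting to aname, year, sid: {(Ned, 2019, 8)}
Union: {(Ned, 2019, 8)} with {(Bo, 2017, 21), (Lee, 2018, 15), (Sam, 1993, 40), (Xia, 2000, 18), (Yan, 1981, 17), (Yan, 2000, 35)} → {(Bo, 2017, 21), (Lee, 2018, 15), (Ned, 2019, 8), (Sam, 1993, 40), (Xia, 2000, 18), (Yan, 1981, 17), (Yan, 2000, 35)}
Projecting to sid, aname, year: {(15, Lee, 2018), (17, Yan, 1981), (18, Xia, 2000), (21, Bo, 2017), (35, Yan, 2000), (40, Sam, 1993), (8, Ned, 2019)}

{(15, Lee, 2018), (17, Yan, 1981), (18, Xia, 2000), (21, Bo, 2017), (35, Yan, 2000), (40, Sam, 1993), (8, Ned, 2019)}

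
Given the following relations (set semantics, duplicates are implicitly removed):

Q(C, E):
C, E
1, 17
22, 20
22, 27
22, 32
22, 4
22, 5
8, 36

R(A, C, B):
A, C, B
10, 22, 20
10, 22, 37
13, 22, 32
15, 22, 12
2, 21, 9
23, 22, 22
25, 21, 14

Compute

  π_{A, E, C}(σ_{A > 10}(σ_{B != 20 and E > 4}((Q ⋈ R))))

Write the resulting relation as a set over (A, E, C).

{(13, 20, 22), (13, 27, 22), (13, 32, 22), (13, 5, 22), (15, 20, 22), (15, 27, 22), (15, 32, 22), (15, 5, 22), (23, 20, 22), (23, 27, 22), (23, 32, 22), (23, 5, 22)}

Natural join on C: {(22, 20, 10, 20), (22, 20, 10, 37), (22, 20, 13, 32), (22, 20, 15, 12), (22, 20, 23, 22), (22, 27, 10, 20), (22, 27, 10, 37), (22, 27, 13, 32), (22, 27, 15, 12), (22, 27, 23, 22), (22, 32, 10, 20), (22, 32, 10, 37), (22, 32, 13, 32), (22, 32, 15, 12), (22, 32, 23, 22), (22, 4, 10, 20), (22, 4, 10, 37), (22, 4, 13, 32), (22, 4, 15, 12), (22, 4, 23, 22), (22, 5, 10, 20), (22, 5, 10, 37), (22, 5, 13, 32), (22, 5, 15, 12), (22, 5, 23, 22)}
Apply σ_{B != 20 and E > 4}; surviving tuples: {(22, 20, 10, 37), (22, 20, 13, 32), (22, 20, 15, 12), (22, 20, 23, 22), (22, 27, 10, 37), (22, 27, 13, 32), (22, 27, 15, 12), (22, 27, 23, 22), (22, 32, 10, 37), (22, 32, 13, 32), (22, 32, 15, 12), (22, 32, 23, 22), (22, 5, 10, 37), (22, 5, 13, 32), (22, 5, 15, 12), (22, 5, 23, 22)}
Apply σ_{A > 10}; surviving tuples: {(22, 20, 13, 32), (22, 20, 15, 12), (22, 20, 23, 22), (22, 27, 13, 32), (22, 27, 15, 12), (22, 27, 23, 22), (22, 32, 13, 32), (22, 32, 15, 12), (22, 32, 23, 22), (22, 5, 13, 32), (22, 5, 15, 12), (22, 5, 23, 22)}
π_{A, E, C} gives {(13, 20, 22), (13, 27, 22), (13, 32, 22), (13, 5, 22), (15, 20, 22), (15, 27, 22), (15, 32, 22), (15, 5, 22), (23, 20, 22), (23, 27, 22), (23, 32, 22), (23, 5, 22)}.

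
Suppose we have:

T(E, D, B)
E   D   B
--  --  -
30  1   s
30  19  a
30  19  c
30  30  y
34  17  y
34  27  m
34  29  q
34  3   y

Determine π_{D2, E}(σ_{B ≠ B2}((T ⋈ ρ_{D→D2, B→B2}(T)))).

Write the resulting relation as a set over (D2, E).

{(1, 30), (17, 34), (19, 30), (27, 34), (29, 34), (3, 34), (30, 30)}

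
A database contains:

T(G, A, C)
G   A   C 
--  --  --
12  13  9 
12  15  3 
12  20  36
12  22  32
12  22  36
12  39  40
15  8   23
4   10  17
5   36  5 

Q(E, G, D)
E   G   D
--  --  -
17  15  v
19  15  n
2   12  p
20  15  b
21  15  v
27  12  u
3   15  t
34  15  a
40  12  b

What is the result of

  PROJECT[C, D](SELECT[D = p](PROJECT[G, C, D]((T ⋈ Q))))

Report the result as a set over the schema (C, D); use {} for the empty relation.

Joining T and Q on G yields {(12, 13, 9, 2, p), (12, 13, 9, 27, u), (12, 13, 9, 40, b), (12, 15, 3, 2, p), (12, 15, 3, 27, u), (12, 15, 3, 40, b), (12, 20, 36, 2, p), (12, 20, 36, 27, u), (12, 20, 36, 40, b), (12, 22, 32, 2, p), (12, 22, 32, 27, u), (12, 22, 32, 40, b), (12, 22, 36, 2, p), (12, 22, 36, 27, u), (12, 22, 36, 40, b), (12, 39, 40, 2, p), (12, 39, 40, 27, u), (12, 39, 40, 40, b), (15, 8, 23, 17, v), (15, 8, 23, 19, n), (15, 8, 23, 20, b), (15, 8, 23, 21, v), (15, 8, 23, 3, t), (15, 8, 23, 34, a)}.
π_{G, C, D} gives {(12, 3, b), (12, 3, p), (12, 3, u), (12, 32, b), (12, 32, p), (12, 32, u), (12, 36, b), (12, 36, p), (12, 36, u), (12, 40, b), (12, 40, p), (12, 40, u), (12, 9, b), (12, 9, p), (12, 9, u), (15, 23, a), (15, 23, b), (15, 23, n), (15, 23, t), (15, 23, v)} (4 duplicate(s) eliminated).
Filtering on D = p leaves {(12, 3, p), (12, 32, p), (12, 36, p), (12, 40, p), (12, 9, p)}.
π_{C, D} gives {(3, p), (32, p), (36, p), (40, p), (9, p)}.

{(3, p), (32, p), (36, p), (40, p), (9, p)}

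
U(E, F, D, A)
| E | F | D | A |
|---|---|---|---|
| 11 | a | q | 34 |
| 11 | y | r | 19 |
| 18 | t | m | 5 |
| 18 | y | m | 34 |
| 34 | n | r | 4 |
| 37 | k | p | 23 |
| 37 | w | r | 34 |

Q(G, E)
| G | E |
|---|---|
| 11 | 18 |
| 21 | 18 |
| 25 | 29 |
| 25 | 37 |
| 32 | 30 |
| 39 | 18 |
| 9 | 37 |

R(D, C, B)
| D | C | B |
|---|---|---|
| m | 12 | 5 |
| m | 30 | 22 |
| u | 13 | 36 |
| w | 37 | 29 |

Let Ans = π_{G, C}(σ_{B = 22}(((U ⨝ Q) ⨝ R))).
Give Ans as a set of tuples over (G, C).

{(11, 30), (21, 30), (39, 30)}

U ⋈ Q (natural join on E): {(18, t, m, 5, 11), (18, t, m, 5, 21), (18, t, m, 5, 39), (18, y, m, 34, 11), (18, y, m, 34, 21), (18, y, m, 34, 39), (37, k, p, 23, 25), (37, k, p, 23, 9), (37, w, r, 34, 25), (37, w, r, 34, 9)}
(U ⨝ Q) ⋈ R (natural join on D): {(18, t, m, 5, 11, 12, 5), (18, t, m, 5, 11, 30, 22), (18, t, m, 5, 21, 12, 5), (18, t, m, 5, 21, 30, 22), (18, t, m, 5, 39, 12, 5), (18, t, m, 5, 39, 30, 22), (18, y, m, 34, 11, 12, 5), (18, y, m, 34, 11, 30, 22), (18, y, m, 34, 21, 12, 5), (18, y, m, 34, 21, 30, 22), (18, y, m, 34, 39, 12, 5), (18, y, m, 34, 39, 30, 22)}
Selection B = 22: {(18, t, m, 5, 11, 30, 22), (18, t, m, 5, 21, 30, 22), (18, t, m, 5, 39, 30, 22), (18, y, m, 34, 11, 30, 22), (18, y, m, 34, 21, 30, 22), (18, y, m, 34, 39, 30, 22)}
π[G, C]: project onto (G, C) (3 duplicate(s) eliminated) → {(11, 30), (21, 30), (39, 30)}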